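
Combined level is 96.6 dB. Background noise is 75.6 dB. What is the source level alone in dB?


Given values:
  L_total = 96.6 dB, L_bg = 75.6 dB
Formula: L_source = 10 * log10(10^(L_total/10) - 10^(L_bg/10))
Convert to linear:
  10^(96.6/10) = 4570881896.1488
  10^(75.6/10) = 36307805.477
Difference: 4570881896.1488 - 36307805.477 = 4534574090.6718
L_source = 10 * log10(4534574090.6718) = 96.57

96.57 dB


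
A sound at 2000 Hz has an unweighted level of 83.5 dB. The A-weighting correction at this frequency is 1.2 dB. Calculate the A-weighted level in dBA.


Given values:
  SPL = 83.5 dB
  A-weighting at 2000 Hz = 1.2 dB
Formula: L_A = SPL + A_weight
L_A = 83.5 + (1.2)
L_A = 84.7

84.7 dBA


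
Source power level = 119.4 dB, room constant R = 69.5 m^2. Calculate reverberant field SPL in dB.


Given values:
  Lw = 119.4 dB, R = 69.5 m^2
Formula: SPL = Lw + 10 * log10(4 / R)
Compute 4 / R = 4 / 69.5 = 0.057554
Compute 10 * log10(0.057554) = -12.3992
SPL = 119.4 + (-12.3992) = 107.0

107.0 dB


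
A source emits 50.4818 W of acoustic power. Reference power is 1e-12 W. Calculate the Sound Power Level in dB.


Given values:
  W = 50.4818 W
  W_ref = 1e-12 W
Formula: SWL = 10 * log10(W / W_ref)
Compute ratio: W / W_ref = 50481800000000
Compute log10: log10(50481800000000) = 13.703135
Multiply: SWL = 10 * 13.703135 = 137.03

137.03 dB


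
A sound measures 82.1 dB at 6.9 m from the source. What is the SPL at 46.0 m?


Given values:
  SPL1 = 82.1 dB, r1 = 6.9 m, r2 = 46.0 m
Formula: SPL2 = SPL1 - 20 * log10(r2 / r1)
Compute ratio: r2 / r1 = 46.0 / 6.9 = 6.6667
Compute log10: log10(6.6667) = 0.823911
Compute drop: 20 * 0.823911 = 16.4782
SPL2 = 82.1 - 16.4782 = 65.62

65.62 dB


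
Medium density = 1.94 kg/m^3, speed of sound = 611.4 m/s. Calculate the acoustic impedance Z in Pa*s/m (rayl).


Given values:
  rho = 1.94 kg/m^3
  c = 611.4 m/s
Formula: Z = rho * c
Z = 1.94 * 611.4
Z = 1186.12

1186.12 rayl


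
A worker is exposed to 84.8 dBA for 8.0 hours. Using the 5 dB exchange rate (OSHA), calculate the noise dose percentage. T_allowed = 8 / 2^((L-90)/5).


Given values:
  L = 84.8 dBA, T = 8.0 hours
Formula: T_allowed = 8 / 2^((L - 90) / 5)
Compute exponent: (84.8 - 90) / 5 = -1.04
Compute 2^(-1.04) = 0.486327
T_allowed = 8 / 0.486327 = 16.449837 hours
Dose = (T / T_allowed) * 100
Dose = (8.0 / 16.449837) * 100 = 48.63

48.63 %


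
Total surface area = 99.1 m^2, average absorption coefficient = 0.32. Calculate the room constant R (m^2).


Given values:
  S = 99.1 m^2, alpha = 0.32
Formula: R = S * alpha / (1 - alpha)
Numerator: 99.1 * 0.32 = 31.712
Denominator: 1 - 0.32 = 0.68
R = 31.712 / 0.68 = 46.64

46.64 m^2


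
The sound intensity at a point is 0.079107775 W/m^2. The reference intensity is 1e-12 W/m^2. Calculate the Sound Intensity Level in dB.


Given values:
  I = 0.079107775 W/m^2
  I_ref = 1e-12 W/m^2
Formula: SIL = 10 * log10(I / I_ref)
Compute ratio: I / I_ref = 79107775000
Compute log10: log10(79107775000) = 10.898219
Multiply: SIL = 10 * 10.898219 = 108.98

108.98 dB


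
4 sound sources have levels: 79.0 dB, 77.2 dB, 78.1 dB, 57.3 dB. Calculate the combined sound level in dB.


Formula: L_total = 10 * log10( sum(10^(Li/10)) )
  Source 1: 10^(79.0/10) = 79432823.4724
  Source 2: 10^(77.2/10) = 52480746.025
  Source 3: 10^(78.1/10) = 64565422.9035
  Source 4: 10^(57.3/10) = 537031.7964
Sum of linear values = 197016024.1973
L_total = 10 * log10(197016024.1973) = 82.95

82.95 dB


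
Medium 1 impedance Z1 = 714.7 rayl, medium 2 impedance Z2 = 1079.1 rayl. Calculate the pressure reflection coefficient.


Given values:
  Z1 = 714.7 rayl, Z2 = 1079.1 rayl
Formula: R = (Z2 - Z1) / (Z2 + Z1)
Numerator: Z2 - Z1 = 1079.1 - 714.7 = 364.4
Denominator: Z2 + Z1 = 1079.1 + 714.7 = 1793.8
R = 364.4 / 1793.8 = 0.2031

0.2031


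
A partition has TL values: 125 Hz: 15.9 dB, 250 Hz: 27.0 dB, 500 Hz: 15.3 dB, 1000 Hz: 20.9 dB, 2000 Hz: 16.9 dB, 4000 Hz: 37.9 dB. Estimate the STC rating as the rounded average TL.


Given TL values at each frequency:
  125 Hz: 15.9 dB
  250 Hz: 27.0 dB
  500 Hz: 15.3 dB
  1000 Hz: 20.9 dB
  2000 Hz: 16.9 dB
  4000 Hz: 37.9 dB
Formula: STC ~ round(average of TL values)
Sum = 15.9 + 27.0 + 15.3 + 20.9 + 16.9 + 37.9 = 133.9
Average = 133.9 / 6 = 22.32
Rounded: 22

22


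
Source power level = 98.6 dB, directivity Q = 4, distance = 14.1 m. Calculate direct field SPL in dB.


Given values:
  Lw = 98.6 dB, Q = 4, r = 14.1 m
Formula: SPL = Lw + 10 * log10(Q / (4 * pi * r^2))
Compute 4 * pi * r^2 = 4 * pi * 14.1^2 = 2498.3201
Compute Q / denom = 4 / 2498.3201 = 0.00160108
Compute 10 * log10(0.00160108) = -27.9559
SPL = 98.6 + (-27.9559) = 70.64

70.64 dB


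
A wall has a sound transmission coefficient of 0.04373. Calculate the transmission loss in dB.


Given values:
  tau = 0.04373
Formula: TL = 10 * log10(1 / tau)
Compute 1 / tau = 1 / 0.04373 = 22.8676
Compute log10(22.8676) = 1.359221
TL = 10 * 1.359221 = 13.59

13.59 dB


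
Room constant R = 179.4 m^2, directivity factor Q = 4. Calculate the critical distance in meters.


Given values:
  R = 179.4 m^2, Q = 4
Formula: d_c = 0.141 * sqrt(Q * R)
Compute Q * R = 4 * 179.4 = 717.6
Compute sqrt(717.6) = 26.7881
d_c = 0.141 * 26.7881 = 3.777

3.777 m


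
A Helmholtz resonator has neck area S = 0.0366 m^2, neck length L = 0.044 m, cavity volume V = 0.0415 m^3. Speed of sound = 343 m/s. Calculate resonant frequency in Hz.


Given values:
  S = 0.0366 m^2, L = 0.044 m, V = 0.0415 m^3, c = 343 m/s
Formula: f = (c / (2*pi)) * sqrt(S / (V * L))
Compute V * L = 0.0415 * 0.044 = 0.001826
Compute S / (V * L) = 0.0366 / 0.001826 = 20.0438
Compute sqrt(20.0438) = 4.47703
Compute c / (2*pi) = 343 / 6.283185 = 54.590148
f = 54.590148 * 4.47703 = 244.4

244.4 Hz


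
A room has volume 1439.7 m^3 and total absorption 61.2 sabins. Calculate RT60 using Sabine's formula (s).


Given values:
  V = 1439.7 m^3
  A = 61.2 sabins
Formula: RT60 = 0.161 * V / A
Numerator: 0.161 * 1439.7 = 231.7917
RT60 = 231.7917 / 61.2 = 3.787

3.787 s


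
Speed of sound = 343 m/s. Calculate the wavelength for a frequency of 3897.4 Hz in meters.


Given values:
  c = 343 m/s, f = 3897.4 Hz
Formula: lambda = c / f
lambda = 343 / 3897.4
lambda = 0.088

0.088 m


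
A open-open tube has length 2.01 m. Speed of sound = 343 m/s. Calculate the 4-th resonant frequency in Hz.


Given values:
  Tube type: open-open, L = 2.01 m, c = 343 m/s, n = 4
Formula: f_n = n * c / (2 * L)
Compute 2 * L = 2 * 2.01 = 4.02
f = 4 * 343 / 4.02
f = 341.29

341.29 Hz


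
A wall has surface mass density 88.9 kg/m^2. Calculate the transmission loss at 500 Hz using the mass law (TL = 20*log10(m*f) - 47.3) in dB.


Given values:
  m = 88.9 kg/m^2, f = 500 Hz
Formula: TL = 20 * log10(m * f) - 47.3
Compute m * f = 88.9 * 500 = 44450.0
Compute log10(44450.0) = 4.647872
Compute 20 * 4.647872 = 92.9574
TL = 92.9574 - 47.3 = 45.66

45.66 dB


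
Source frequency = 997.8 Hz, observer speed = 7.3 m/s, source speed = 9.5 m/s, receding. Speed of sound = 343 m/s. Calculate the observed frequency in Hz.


Given values:
  f_s = 997.8 Hz, v_o = 7.3 m/s, v_s = 9.5 m/s
  Direction: receding
Formula: f_o = f_s * (c - v_o) / (c + v_s)
Numerator: c - v_o = 343 - 7.3 = 335.7
Denominator: c + v_s = 343 + 9.5 = 352.5
f_o = 997.8 * 335.7 / 352.5 = 950.25

950.25 Hz


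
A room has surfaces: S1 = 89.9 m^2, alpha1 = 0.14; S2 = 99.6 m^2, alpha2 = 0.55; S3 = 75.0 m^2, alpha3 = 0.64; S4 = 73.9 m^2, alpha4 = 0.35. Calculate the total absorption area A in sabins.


Given surfaces:
  Surface 1: 89.9 * 0.14 = 12.586
  Surface 2: 99.6 * 0.55 = 54.78
  Surface 3: 75.0 * 0.64 = 48.0
  Surface 4: 73.9 * 0.35 = 25.865
Formula: A = sum(Si * alpha_i)
A = 12.586 + 54.78 + 48.0 + 25.865
A = 141.23

141.23 sabins


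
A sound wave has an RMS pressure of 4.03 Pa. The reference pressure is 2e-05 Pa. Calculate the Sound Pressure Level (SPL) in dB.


Given values:
  p = 4.03 Pa
  p_ref = 2e-05 Pa
Formula: SPL = 20 * log10(p / p_ref)
Compute ratio: p / p_ref = 4.03 / 2e-05 = 201500
Compute log10: log10(201500) = 5.304275
Multiply: SPL = 20 * 5.304275 = 106.09

106.09 dB


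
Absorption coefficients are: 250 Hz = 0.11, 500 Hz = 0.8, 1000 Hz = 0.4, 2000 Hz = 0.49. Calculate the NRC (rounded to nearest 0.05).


Given values:
  a_250 = 0.11, a_500 = 0.8
  a_1000 = 0.4, a_2000 = 0.49
Formula: NRC = (a250 + a500 + a1000 + a2000) / 4
Sum = 0.11 + 0.8 + 0.4 + 0.49 = 1.8
NRC = 1.8 / 4 = 0.45
Rounded to nearest 0.05: 0.45

0.45


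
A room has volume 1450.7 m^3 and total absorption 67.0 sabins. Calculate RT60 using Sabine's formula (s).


Given values:
  V = 1450.7 m^3
  A = 67.0 sabins
Formula: RT60 = 0.161 * V / A
Numerator: 0.161 * 1450.7 = 233.5627
RT60 = 233.5627 / 67.0 = 3.486

3.486 s


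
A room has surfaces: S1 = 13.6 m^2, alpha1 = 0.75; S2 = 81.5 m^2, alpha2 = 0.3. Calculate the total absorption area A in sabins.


Given surfaces:
  Surface 1: 13.6 * 0.75 = 10.2
  Surface 2: 81.5 * 0.3 = 24.45
Formula: A = sum(Si * alpha_i)
A = 10.2 + 24.45
A = 34.65

34.65 sabins


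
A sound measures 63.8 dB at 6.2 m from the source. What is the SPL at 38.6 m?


Given values:
  SPL1 = 63.8 dB, r1 = 6.2 m, r2 = 38.6 m
Formula: SPL2 = SPL1 - 20 * log10(r2 / r1)
Compute ratio: r2 / r1 = 38.6 / 6.2 = 6.2258
Compute log10: log10(6.2258) = 0.794195
Compute drop: 20 * 0.794195 = 15.8839
SPL2 = 63.8 - 15.8839 = 47.92

47.92 dB


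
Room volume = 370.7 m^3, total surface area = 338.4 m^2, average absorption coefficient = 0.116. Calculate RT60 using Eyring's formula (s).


Given values:
  V = 370.7 m^3, S = 338.4 m^2, alpha = 0.116
Formula: RT60 = 0.161 * V / (-S * ln(1 - alpha))
Compute ln(1 - 0.116) = ln(0.884) = -0.123298
Denominator: -338.4 * -0.123298 = 41.724
Numerator: 0.161 * 370.7 = 59.6827
RT60 = 59.6827 / 41.724 = 1.43

1.43 s


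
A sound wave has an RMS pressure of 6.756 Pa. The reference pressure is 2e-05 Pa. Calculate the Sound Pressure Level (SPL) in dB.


Given values:
  p = 6.756 Pa
  p_ref = 2e-05 Pa
Formula: SPL = 20 * log10(p / p_ref)
Compute ratio: p / p_ref = 6.756 / 2e-05 = 337800
Compute log10: log10(337800) = 5.52866
Multiply: SPL = 20 * 5.52866 = 110.57

110.57 dB


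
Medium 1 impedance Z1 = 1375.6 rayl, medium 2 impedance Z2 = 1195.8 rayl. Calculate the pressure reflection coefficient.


Given values:
  Z1 = 1375.6 rayl, Z2 = 1195.8 rayl
Formula: R = (Z2 - Z1) / (Z2 + Z1)
Numerator: Z2 - Z1 = 1195.8 - 1375.6 = -179.8
Denominator: Z2 + Z1 = 1195.8 + 1375.6 = 2571.4
R = -179.8 / 2571.4 = -0.0699

-0.0699


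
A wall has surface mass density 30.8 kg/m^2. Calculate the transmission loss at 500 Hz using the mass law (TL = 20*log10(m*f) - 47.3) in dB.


Given values:
  m = 30.8 kg/m^2, f = 500 Hz
Formula: TL = 20 * log10(m * f) - 47.3
Compute m * f = 30.8 * 500 = 15400.0
Compute log10(15400.0) = 4.187521
Compute 20 * 4.187521 = 83.7504
TL = 83.7504 - 47.3 = 36.45

36.45 dB


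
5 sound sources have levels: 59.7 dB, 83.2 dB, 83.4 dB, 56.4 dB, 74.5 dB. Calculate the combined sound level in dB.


Formula: L_total = 10 * log10( sum(10^(Li/10)) )
  Source 1: 10^(59.7/10) = 933254.3008
  Source 2: 10^(83.2/10) = 208929613.0854
  Source 3: 10^(83.4/10) = 218776162.395
  Source 4: 10^(56.4/10) = 436515.8322
  Source 5: 10^(74.5/10) = 28183829.3126
Sum of linear values = 457259374.926
L_total = 10 * log10(457259374.926) = 86.6

86.6 dB


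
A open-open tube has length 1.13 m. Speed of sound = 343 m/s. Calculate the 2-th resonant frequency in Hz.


Given values:
  Tube type: open-open, L = 1.13 m, c = 343 m/s, n = 2
Formula: f_n = n * c / (2 * L)
Compute 2 * L = 2 * 1.13 = 2.26
f = 2 * 343 / 2.26
f = 303.54

303.54 Hz


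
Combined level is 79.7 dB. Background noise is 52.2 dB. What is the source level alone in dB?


Given values:
  L_total = 79.7 dB, L_bg = 52.2 dB
Formula: L_source = 10 * log10(10^(L_total/10) - 10^(L_bg/10))
Convert to linear:
  10^(79.7/10) = 93325430.0797
  10^(52.2/10) = 165958.6907
Difference: 93325430.0797 - 165958.6907 = 93159471.389
L_source = 10 * log10(93159471.389) = 79.69

79.69 dB


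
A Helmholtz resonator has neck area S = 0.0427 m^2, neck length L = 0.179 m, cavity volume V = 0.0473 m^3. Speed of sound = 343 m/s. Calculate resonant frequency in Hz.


Given values:
  S = 0.0427 m^2, L = 0.179 m, V = 0.0473 m^3, c = 343 m/s
Formula: f = (c / (2*pi)) * sqrt(S / (V * L))
Compute V * L = 0.0473 * 0.179 = 0.0084667
Compute S / (V * L) = 0.0427 / 0.0084667 = 5.0433
Compute sqrt(5.0433) = 2.245729
Compute c / (2*pi) = 343 / 6.283185 = 54.590148
f = 54.590148 * 2.245729 = 122.59

122.59 Hz


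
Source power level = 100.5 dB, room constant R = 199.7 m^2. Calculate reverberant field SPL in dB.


Given values:
  Lw = 100.5 dB, R = 199.7 m^2
Formula: SPL = Lw + 10 * log10(4 / R)
Compute 4 / R = 4 / 199.7 = 0.02003
Compute 10 * log10(0.02003) = -16.9832
SPL = 100.5 + (-16.9832) = 83.52

83.52 dB


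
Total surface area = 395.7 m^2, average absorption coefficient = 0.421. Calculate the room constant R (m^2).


Given values:
  S = 395.7 m^2, alpha = 0.421
Formula: R = S * alpha / (1 - alpha)
Numerator: 395.7 * 0.421 = 166.5897
Denominator: 1 - 0.421 = 0.579
R = 166.5897 / 0.579 = 287.72

287.72 m^2


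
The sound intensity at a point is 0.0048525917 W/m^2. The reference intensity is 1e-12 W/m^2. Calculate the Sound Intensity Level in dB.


Given values:
  I = 0.0048525917 W/m^2
  I_ref = 1e-12 W/m^2
Formula: SIL = 10 * log10(I / I_ref)
Compute ratio: I / I_ref = 4852591700
Compute log10: log10(4852591700) = 9.685974
Multiply: SIL = 10 * 9.685974 = 96.86

96.86 dB


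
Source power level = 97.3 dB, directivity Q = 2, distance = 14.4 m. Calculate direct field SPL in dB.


Given values:
  Lw = 97.3 dB, Q = 2, r = 14.4 m
Formula: SPL = Lw + 10 * log10(Q / (4 * pi * r^2))
Compute 4 * pi * r^2 = 4 * pi * 14.4^2 = 2605.7626
Compute Q / denom = 2 / 2605.7626 = 0.00076753
Compute 10 * log10(0.00076753) = -31.149
SPL = 97.3 + (-31.149) = 66.15

66.15 dB


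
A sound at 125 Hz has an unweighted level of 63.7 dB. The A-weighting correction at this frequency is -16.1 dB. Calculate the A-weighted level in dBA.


Given values:
  SPL = 63.7 dB
  A-weighting at 125 Hz = -16.1 dB
Formula: L_A = SPL + A_weight
L_A = 63.7 + (-16.1)
L_A = 47.6

47.6 dBA


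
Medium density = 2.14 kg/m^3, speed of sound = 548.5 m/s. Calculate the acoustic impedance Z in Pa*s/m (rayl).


Given values:
  rho = 2.14 kg/m^3
  c = 548.5 m/s
Formula: Z = rho * c
Z = 2.14 * 548.5
Z = 1173.79

1173.79 rayl


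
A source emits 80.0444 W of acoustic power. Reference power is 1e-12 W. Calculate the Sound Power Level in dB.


Given values:
  W = 80.0444 W
  W_ref = 1e-12 W
Formula: SWL = 10 * log10(W / W_ref)
Compute ratio: W / W_ref = 80044400000000
Compute log10: log10(80044400000000) = 13.903331
Multiply: SWL = 10 * 13.903331 = 139.03

139.03 dB


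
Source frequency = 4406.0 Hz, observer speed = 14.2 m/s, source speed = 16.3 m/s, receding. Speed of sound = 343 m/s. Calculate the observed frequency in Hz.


Given values:
  f_s = 4406.0 Hz, v_o = 14.2 m/s, v_s = 16.3 m/s
  Direction: receding
Formula: f_o = f_s * (c - v_o) / (c + v_s)
Numerator: c - v_o = 343 - 14.2 = 328.8
Denominator: c + v_s = 343 + 16.3 = 359.3
f_o = 4406.0 * 328.8 / 359.3 = 4031.99

4031.99 Hz


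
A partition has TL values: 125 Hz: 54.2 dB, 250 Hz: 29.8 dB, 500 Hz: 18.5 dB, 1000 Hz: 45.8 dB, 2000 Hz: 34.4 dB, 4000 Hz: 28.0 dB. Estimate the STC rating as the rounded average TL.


Given TL values at each frequency:
  125 Hz: 54.2 dB
  250 Hz: 29.8 dB
  500 Hz: 18.5 dB
  1000 Hz: 45.8 dB
  2000 Hz: 34.4 dB
  4000 Hz: 28.0 dB
Formula: STC ~ round(average of TL values)
Sum = 54.2 + 29.8 + 18.5 + 45.8 + 34.4 + 28.0 = 210.7
Average = 210.7 / 6 = 35.12
Rounded: 35

35


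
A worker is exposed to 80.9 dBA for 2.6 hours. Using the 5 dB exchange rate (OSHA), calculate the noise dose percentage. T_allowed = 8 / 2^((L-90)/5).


Given values:
  L = 80.9 dBA, T = 2.6 hours
Formula: T_allowed = 8 / 2^((L - 90) / 5)
Compute exponent: (80.9 - 90) / 5 = -1.82
Compute 2^(-1.82) = 0.283221
T_allowed = 8 / 0.283221 = 28.246493 hours
Dose = (T / T_allowed) * 100
Dose = (2.6 / 28.246493) * 100 = 9.2

9.2 %


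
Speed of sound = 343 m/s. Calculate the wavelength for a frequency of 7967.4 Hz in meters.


Given values:
  c = 343 m/s, f = 7967.4 Hz
Formula: lambda = c / f
lambda = 343 / 7967.4
lambda = 0.0431

0.0431 m


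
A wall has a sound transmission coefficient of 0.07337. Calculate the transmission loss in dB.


Given values:
  tau = 0.07337
Formula: TL = 10 * log10(1 / tau)
Compute 1 / tau = 1 / 0.07337 = 13.6295
Compute log10(13.6295) = 1.13448
TL = 10 * 1.13448 = 11.34

11.34 dB


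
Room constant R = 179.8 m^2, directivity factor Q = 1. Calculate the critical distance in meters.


Given values:
  R = 179.8 m^2, Q = 1
Formula: d_c = 0.141 * sqrt(Q * R)
Compute Q * R = 1 * 179.8 = 179.8
Compute sqrt(179.8) = 13.409
d_c = 0.141 * 13.409 = 1.891

1.891 m


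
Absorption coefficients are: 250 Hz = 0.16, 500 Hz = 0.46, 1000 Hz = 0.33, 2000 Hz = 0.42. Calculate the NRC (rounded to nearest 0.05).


Given values:
  a_250 = 0.16, a_500 = 0.46
  a_1000 = 0.33, a_2000 = 0.42
Formula: NRC = (a250 + a500 + a1000 + a2000) / 4
Sum = 0.16 + 0.46 + 0.33 + 0.42 = 1.37
NRC = 1.37 / 4 = 0.3425
Rounded to nearest 0.05: 0.35

0.35


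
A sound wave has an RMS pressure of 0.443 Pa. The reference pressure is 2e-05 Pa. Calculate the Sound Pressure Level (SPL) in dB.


Given values:
  p = 0.443 Pa
  p_ref = 2e-05 Pa
Formula: SPL = 20 * log10(p / p_ref)
Compute ratio: p / p_ref = 0.443 / 2e-05 = 22150
Compute log10: log10(22150) = 4.345374
Multiply: SPL = 20 * 4.345374 = 86.91

86.91 dB


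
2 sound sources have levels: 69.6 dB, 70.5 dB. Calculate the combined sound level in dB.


Formula: L_total = 10 * log10( sum(10^(Li/10)) )
  Source 1: 10^(69.6/10) = 9120108.3936
  Source 2: 10^(70.5/10) = 11220184.543
Sum of linear values = 20340292.9366
L_total = 10 * log10(20340292.9366) = 73.08

73.08 dB


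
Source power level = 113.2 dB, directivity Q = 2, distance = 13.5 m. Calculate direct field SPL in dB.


Given values:
  Lw = 113.2 dB, Q = 2, r = 13.5 m
Formula: SPL = Lw + 10 * log10(Q / (4 * pi * r^2))
Compute 4 * pi * r^2 = 4 * pi * 13.5^2 = 2290.221
Compute Q / denom = 2 / 2290.221 = 0.00087328
Compute 10 * log10(0.00087328) = -30.5885
SPL = 113.2 + (-30.5885) = 82.61

82.61 dB


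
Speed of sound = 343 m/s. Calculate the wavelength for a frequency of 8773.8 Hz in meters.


Given values:
  c = 343 m/s, f = 8773.8 Hz
Formula: lambda = c / f
lambda = 343 / 8773.8
lambda = 0.0391

0.0391 m


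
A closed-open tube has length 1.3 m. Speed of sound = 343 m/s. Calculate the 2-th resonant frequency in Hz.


Given values:
  Tube type: closed-open, L = 1.3 m, c = 343 m/s, n = 2
Formula: f_n = (2n - 1) * c / (4 * L)
Compute 2n - 1 = 2*2 - 1 = 3
Compute 4 * L = 4 * 1.3 = 5.2
f = 3 * 343 / 5.2
f = 197.88

197.88 Hz


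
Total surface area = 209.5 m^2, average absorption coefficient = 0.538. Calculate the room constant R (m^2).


Given values:
  S = 209.5 m^2, alpha = 0.538
Formula: R = S * alpha / (1 - alpha)
Numerator: 209.5 * 0.538 = 112.711
Denominator: 1 - 0.538 = 0.462
R = 112.711 / 0.462 = 243.96

243.96 m^2


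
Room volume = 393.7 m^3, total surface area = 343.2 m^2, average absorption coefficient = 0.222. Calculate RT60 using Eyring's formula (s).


Given values:
  V = 393.7 m^3, S = 343.2 m^2, alpha = 0.222
Formula: RT60 = 0.161 * V / (-S * ln(1 - alpha))
Compute ln(1 - 0.222) = ln(0.778) = -0.251029
Denominator: -343.2 * -0.251029 = 86.1532
Numerator: 0.161 * 393.7 = 63.3857
RT60 = 63.3857 / 86.1532 = 0.736

0.736 s


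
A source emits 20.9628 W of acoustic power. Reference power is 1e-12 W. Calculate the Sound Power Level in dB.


Given values:
  W = 20.9628 W
  W_ref = 1e-12 W
Formula: SWL = 10 * log10(W / W_ref)
Compute ratio: W / W_ref = 20962800000000
Compute log10: log10(20962800000000) = 13.321449
Multiply: SWL = 10 * 13.321449 = 133.21

133.21 dB


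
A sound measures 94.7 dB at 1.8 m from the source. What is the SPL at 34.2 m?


Given values:
  SPL1 = 94.7 dB, r1 = 1.8 m, r2 = 34.2 m
Formula: SPL2 = SPL1 - 20 * log10(r2 / r1)
Compute ratio: r2 / r1 = 34.2 / 1.8 = 19.0
Compute log10: log10(19.0) = 1.278754
Compute drop: 20 * 1.278754 = 25.5751
SPL2 = 94.7 - 25.5751 = 69.12

69.12 dB


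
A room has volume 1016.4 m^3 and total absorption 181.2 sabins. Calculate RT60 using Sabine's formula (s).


Given values:
  V = 1016.4 m^3
  A = 181.2 sabins
Formula: RT60 = 0.161 * V / A
Numerator: 0.161 * 1016.4 = 163.6404
RT60 = 163.6404 / 181.2 = 0.903

0.903 s


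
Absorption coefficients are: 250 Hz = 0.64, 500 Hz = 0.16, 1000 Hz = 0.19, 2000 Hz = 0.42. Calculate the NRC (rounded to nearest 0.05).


Given values:
  a_250 = 0.64, a_500 = 0.16
  a_1000 = 0.19, a_2000 = 0.42
Formula: NRC = (a250 + a500 + a1000 + a2000) / 4
Sum = 0.64 + 0.16 + 0.19 + 0.42 = 1.41
NRC = 1.41 / 4 = 0.3525
Rounded to nearest 0.05: 0.35

0.35


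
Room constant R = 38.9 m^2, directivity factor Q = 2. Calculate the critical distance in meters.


Given values:
  R = 38.9 m^2, Q = 2
Formula: d_c = 0.141 * sqrt(Q * R)
Compute Q * R = 2 * 38.9 = 77.8
Compute sqrt(77.8) = 8.8204
d_c = 0.141 * 8.8204 = 1.244

1.244 m


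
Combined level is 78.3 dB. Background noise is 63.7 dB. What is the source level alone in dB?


Given values:
  L_total = 78.3 dB, L_bg = 63.7 dB
Formula: L_source = 10 * log10(10^(L_total/10) - 10^(L_bg/10))
Convert to linear:
  10^(78.3/10) = 67608297.5392
  10^(63.7/10) = 2344228.8153
Difference: 67608297.5392 - 2344228.8153 = 65264068.7239
L_source = 10 * log10(65264068.7239) = 78.15

78.15 dB


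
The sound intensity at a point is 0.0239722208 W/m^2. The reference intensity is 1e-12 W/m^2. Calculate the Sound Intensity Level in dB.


Given values:
  I = 0.0239722208 W/m^2
  I_ref = 1e-12 W/m^2
Formula: SIL = 10 * log10(I / I_ref)
Compute ratio: I / I_ref = 23972220800
Compute log10: log10(23972220800) = 10.379708
Multiply: SIL = 10 * 10.379708 = 103.8

103.8 dB


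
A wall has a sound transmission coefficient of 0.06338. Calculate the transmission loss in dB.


Given values:
  tau = 0.06338
Formula: TL = 10 * log10(1 / tau)
Compute 1 / tau = 1 / 0.06338 = 15.7778
Compute log10(15.7778) = 1.198046
TL = 10 * 1.198046 = 11.98

11.98 dB


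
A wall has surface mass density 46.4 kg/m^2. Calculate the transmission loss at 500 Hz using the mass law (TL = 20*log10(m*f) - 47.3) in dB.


Given values:
  m = 46.4 kg/m^2, f = 500 Hz
Formula: TL = 20 * log10(m * f) - 47.3
Compute m * f = 46.4 * 500 = 23200.0
Compute log10(23200.0) = 4.365488
Compute 20 * 4.365488 = 87.3098
TL = 87.3098 - 47.3 = 40.01

40.01 dB


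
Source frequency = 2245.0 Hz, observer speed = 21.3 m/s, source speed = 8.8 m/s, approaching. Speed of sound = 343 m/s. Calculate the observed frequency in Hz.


Given values:
  f_s = 2245.0 Hz, v_o = 21.3 m/s, v_s = 8.8 m/s
  Direction: approaching
Formula: f_o = f_s * (c + v_o) / (c - v_s)
Numerator: c + v_o = 343 + 21.3 = 364.3
Denominator: c - v_s = 343 - 8.8 = 334.2
f_o = 2245.0 * 364.3 / 334.2 = 2447.2

2447.2 Hz


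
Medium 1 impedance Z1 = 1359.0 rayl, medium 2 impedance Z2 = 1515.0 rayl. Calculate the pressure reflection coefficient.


Given values:
  Z1 = 1359.0 rayl, Z2 = 1515.0 rayl
Formula: R = (Z2 - Z1) / (Z2 + Z1)
Numerator: Z2 - Z1 = 1515.0 - 1359.0 = 156.0
Denominator: Z2 + Z1 = 1515.0 + 1359.0 = 2874.0
R = 156.0 / 2874.0 = 0.0543

0.0543


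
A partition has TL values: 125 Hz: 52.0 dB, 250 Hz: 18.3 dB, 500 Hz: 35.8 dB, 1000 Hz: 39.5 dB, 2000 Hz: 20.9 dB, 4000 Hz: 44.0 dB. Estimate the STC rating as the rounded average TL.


Given TL values at each frequency:
  125 Hz: 52.0 dB
  250 Hz: 18.3 dB
  500 Hz: 35.8 dB
  1000 Hz: 39.5 dB
  2000 Hz: 20.9 dB
  4000 Hz: 44.0 dB
Formula: STC ~ round(average of TL values)
Sum = 52.0 + 18.3 + 35.8 + 39.5 + 20.9 + 44.0 = 210.5
Average = 210.5 / 6 = 35.08
Rounded: 35

35


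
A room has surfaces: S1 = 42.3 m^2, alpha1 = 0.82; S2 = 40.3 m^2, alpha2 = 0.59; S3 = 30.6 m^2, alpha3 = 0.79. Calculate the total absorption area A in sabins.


Given surfaces:
  Surface 1: 42.3 * 0.82 = 34.686
  Surface 2: 40.3 * 0.59 = 23.777
  Surface 3: 30.6 * 0.79 = 24.174
Formula: A = sum(Si * alpha_i)
A = 34.686 + 23.777 + 24.174
A = 82.64

82.64 sabins


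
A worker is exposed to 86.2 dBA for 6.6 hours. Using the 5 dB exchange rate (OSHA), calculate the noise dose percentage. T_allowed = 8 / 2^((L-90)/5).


Given values:
  L = 86.2 dBA, T = 6.6 hours
Formula: T_allowed = 8 / 2^((L - 90) / 5)
Compute exponent: (86.2 - 90) / 5 = -0.76
Compute 2^(-0.76) = 0.590496
T_allowed = 8 / 0.590496 = 13.547933 hours
Dose = (T / T_allowed) * 100
Dose = (6.6 / 13.547933) * 100 = 48.72

48.72 %


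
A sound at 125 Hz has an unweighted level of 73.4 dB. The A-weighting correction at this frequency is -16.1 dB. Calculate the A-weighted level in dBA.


Given values:
  SPL = 73.4 dB
  A-weighting at 125 Hz = -16.1 dB
Formula: L_A = SPL + A_weight
L_A = 73.4 + (-16.1)
L_A = 57.3

57.3 dBA


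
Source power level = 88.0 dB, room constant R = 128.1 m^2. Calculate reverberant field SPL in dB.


Given values:
  Lw = 88.0 dB, R = 128.1 m^2
Formula: SPL = Lw + 10 * log10(4 / R)
Compute 4 / R = 4 / 128.1 = 0.031226
Compute 10 * log10(0.031226) = -15.0548
SPL = 88.0 + (-15.0548) = 72.95

72.95 dB


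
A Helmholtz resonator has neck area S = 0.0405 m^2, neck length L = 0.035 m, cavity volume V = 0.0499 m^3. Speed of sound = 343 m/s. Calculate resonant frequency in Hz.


Given values:
  S = 0.0405 m^2, L = 0.035 m, V = 0.0499 m^3, c = 343 m/s
Formula: f = (c / (2*pi)) * sqrt(S / (V * L))
Compute V * L = 0.0499 * 0.035 = 0.0017465
Compute S / (V * L) = 0.0405 / 0.0017465 = 23.1892
Compute sqrt(23.1892) = 4.815517
Compute c / (2*pi) = 343 / 6.283185 = 54.590148
f = 54.590148 * 4.815517 = 262.88

262.88 Hz


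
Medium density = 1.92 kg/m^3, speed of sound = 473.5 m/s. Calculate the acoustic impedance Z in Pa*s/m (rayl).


Given values:
  rho = 1.92 kg/m^3
  c = 473.5 m/s
Formula: Z = rho * c
Z = 1.92 * 473.5
Z = 909.12

909.12 rayl


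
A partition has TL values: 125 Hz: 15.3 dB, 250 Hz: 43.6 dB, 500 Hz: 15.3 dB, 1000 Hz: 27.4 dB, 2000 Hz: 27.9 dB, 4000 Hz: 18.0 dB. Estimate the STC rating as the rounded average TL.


Given TL values at each frequency:
  125 Hz: 15.3 dB
  250 Hz: 43.6 dB
  500 Hz: 15.3 dB
  1000 Hz: 27.4 dB
  2000 Hz: 27.9 dB
  4000 Hz: 18.0 dB
Formula: STC ~ round(average of TL values)
Sum = 15.3 + 43.6 + 15.3 + 27.4 + 27.9 + 18.0 = 147.5
Average = 147.5 / 6 = 24.58
Rounded: 25

25


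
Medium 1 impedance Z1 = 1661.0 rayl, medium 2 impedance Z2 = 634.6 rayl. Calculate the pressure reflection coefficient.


Given values:
  Z1 = 1661.0 rayl, Z2 = 634.6 rayl
Formula: R = (Z2 - Z1) / (Z2 + Z1)
Numerator: Z2 - Z1 = 634.6 - 1661.0 = -1026.4
Denominator: Z2 + Z1 = 634.6 + 1661.0 = 2295.6
R = -1026.4 / 2295.6 = -0.4471

-0.4471


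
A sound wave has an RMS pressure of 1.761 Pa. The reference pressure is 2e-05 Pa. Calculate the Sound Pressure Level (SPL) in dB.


Given values:
  p = 1.761 Pa
  p_ref = 2e-05 Pa
Formula: SPL = 20 * log10(p / p_ref)
Compute ratio: p / p_ref = 1.761 / 2e-05 = 88050
Compute log10: log10(88050) = 4.944729
Multiply: SPL = 20 * 4.944729 = 98.89

98.89 dB


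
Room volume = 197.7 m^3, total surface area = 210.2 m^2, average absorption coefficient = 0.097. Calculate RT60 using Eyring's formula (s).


Given values:
  V = 197.7 m^3, S = 210.2 m^2, alpha = 0.097
Formula: RT60 = 0.161 * V / (-S * ln(1 - alpha))
Compute ln(1 - 0.097) = ln(0.903) = -0.102033
Denominator: -210.2 * -0.102033 = 21.4473
Numerator: 0.161 * 197.7 = 31.8297
RT60 = 31.8297 / 21.4473 = 1.484

1.484 s


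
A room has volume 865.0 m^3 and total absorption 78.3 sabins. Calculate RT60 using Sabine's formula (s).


Given values:
  V = 865.0 m^3
  A = 78.3 sabins
Formula: RT60 = 0.161 * V / A
Numerator: 0.161 * 865.0 = 139.265
RT60 = 139.265 / 78.3 = 1.779

1.779 s


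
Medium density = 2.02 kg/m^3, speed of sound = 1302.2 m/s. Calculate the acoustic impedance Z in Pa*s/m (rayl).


Given values:
  rho = 2.02 kg/m^3
  c = 1302.2 m/s
Formula: Z = rho * c
Z = 2.02 * 1302.2
Z = 2630.44

2630.44 rayl


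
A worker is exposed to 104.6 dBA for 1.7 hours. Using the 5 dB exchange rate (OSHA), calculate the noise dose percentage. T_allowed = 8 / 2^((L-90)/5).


Given values:
  L = 104.6 dBA, T = 1.7 hours
Formula: T_allowed = 8 / 2^((L - 90) / 5)
Compute exponent: (104.6 - 90) / 5 = 2.92
Compute 2^(2.92) = 7.568461
T_allowed = 8 / 7.568461 = 1.057018 hours
Dose = (T / T_allowed) * 100
Dose = (1.7 / 1.057018) * 100 = 160.83

160.83 %


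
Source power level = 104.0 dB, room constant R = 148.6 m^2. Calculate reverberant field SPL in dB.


Given values:
  Lw = 104.0 dB, R = 148.6 m^2
Formula: SPL = Lw + 10 * log10(4 / R)
Compute 4 / R = 4 / 148.6 = 0.026918
Compute 10 * log10(0.026918) = -15.6996
SPL = 104.0 + (-15.6996) = 88.3

88.3 dB


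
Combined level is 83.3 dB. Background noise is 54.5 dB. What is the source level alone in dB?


Given values:
  L_total = 83.3 dB, L_bg = 54.5 dB
Formula: L_source = 10 * log10(10^(L_total/10) - 10^(L_bg/10))
Convert to linear:
  10^(83.3/10) = 213796208.9502
  10^(54.5/10) = 281838.2931
Difference: 213796208.9502 - 281838.2931 = 213514370.6571
L_source = 10 * log10(213514370.6571) = 83.29

83.29 dB


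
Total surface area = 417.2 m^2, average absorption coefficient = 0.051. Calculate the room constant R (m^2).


Given values:
  S = 417.2 m^2, alpha = 0.051
Formula: R = S * alpha / (1 - alpha)
Numerator: 417.2 * 0.051 = 21.2772
Denominator: 1 - 0.051 = 0.949
R = 21.2772 / 0.949 = 22.42

22.42 m^2


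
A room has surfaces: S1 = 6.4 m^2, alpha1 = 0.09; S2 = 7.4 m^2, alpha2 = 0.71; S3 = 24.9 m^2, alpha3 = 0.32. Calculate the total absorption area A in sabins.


Given surfaces:
  Surface 1: 6.4 * 0.09 = 0.576
  Surface 2: 7.4 * 0.71 = 5.254
  Surface 3: 24.9 * 0.32 = 7.968
Formula: A = sum(Si * alpha_i)
A = 0.576 + 5.254 + 7.968
A = 13.8

13.8 sabins


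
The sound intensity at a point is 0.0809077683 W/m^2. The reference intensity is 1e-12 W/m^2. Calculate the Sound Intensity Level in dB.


Given values:
  I = 0.0809077683 W/m^2
  I_ref = 1e-12 W/m^2
Formula: SIL = 10 * log10(I / I_ref)
Compute ratio: I / I_ref = 80907768300
Compute log10: log10(80907768300) = 10.90799
Multiply: SIL = 10 * 10.90799 = 109.08

109.08 dB


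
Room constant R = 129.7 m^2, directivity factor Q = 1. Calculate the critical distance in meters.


Given values:
  R = 129.7 m^2, Q = 1
Formula: d_c = 0.141 * sqrt(Q * R)
Compute Q * R = 1 * 129.7 = 129.7
Compute sqrt(129.7) = 11.3886
d_c = 0.141 * 11.3886 = 1.606

1.606 m


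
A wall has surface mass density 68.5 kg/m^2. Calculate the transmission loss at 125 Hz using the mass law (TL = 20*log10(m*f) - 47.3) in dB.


Given values:
  m = 68.5 kg/m^2, f = 125 Hz
Formula: TL = 20 * log10(m * f) - 47.3
Compute m * f = 68.5 * 125 = 8562.5
Compute log10(8562.5) = 3.932601
Compute 20 * 3.932601 = 78.652
TL = 78.652 - 47.3 = 31.35

31.35 dB


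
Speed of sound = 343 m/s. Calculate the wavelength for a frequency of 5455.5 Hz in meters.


Given values:
  c = 343 m/s, f = 5455.5 Hz
Formula: lambda = c / f
lambda = 343 / 5455.5
lambda = 0.0629

0.0629 m


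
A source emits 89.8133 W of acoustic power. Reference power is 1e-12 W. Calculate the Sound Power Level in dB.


Given values:
  W = 89.8133 W
  W_ref = 1e-12 W
Formula: SWL = 10 * log10(W / W_ref)
Compute ratio: W / W_ref = 89813300000000
Compute log10: log10(89813300000000) = 13.953341
Multiply: SWL = 10 * 13.953341 = 139.53

139.53 dB


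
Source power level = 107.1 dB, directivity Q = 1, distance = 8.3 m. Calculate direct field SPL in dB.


Given values:
  Lw = 107.1 dB, Q = 1, r = 8.3 m
Formula: SPL = Lw + 10 * log10(Q / (4 * pi * r^2))
Compute 4 * pi * r^2 = 4 * pi * 8.3^2 = 865.6973
Compute Q / denom = 1 / 865.6973 = 0.00115514
Compute 10 * log10(0.00115514) = -29.3737
SPL = 107.1 + (-29.3737) = 77.73

77.73 dB


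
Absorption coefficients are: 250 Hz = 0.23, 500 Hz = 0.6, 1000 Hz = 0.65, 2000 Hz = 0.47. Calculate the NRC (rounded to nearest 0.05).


Given values:
  a_250 = 0.23, a_500 = 0.6
  a_1000 = 0.65, a_2000 = 0.47
Formula: NRC = (a250 + a500 + a1000 + a2000) / 4
Sum = 0.23 + 0.6 + 0.65 + 0.47 = 1.95
NRC = 1.95 / 4 = 0.4875
Rounded to nearest 0.05: 0.5

0.5


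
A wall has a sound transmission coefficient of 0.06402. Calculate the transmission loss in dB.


Given values:
  tau = 0.06402
Formula: TL = 10 * log10(1 / tau)
Compute 1 / tau = 1 / 0.06402 = 15.6201
Compute log10(15.6201) = 1.193684
TL = 10 * 1.193684 = 11.94

11.94 dB


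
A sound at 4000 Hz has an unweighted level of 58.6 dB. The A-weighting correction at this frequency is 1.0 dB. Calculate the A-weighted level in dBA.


Given values:
  SPL = 58.6 dB
  A-weighting at 4000 Hz = 1.0 dB
Formula: L_A = SPL + A_weight
L_A = 58.6 + (1.0)
L_A = 59.6

59.6 dBA


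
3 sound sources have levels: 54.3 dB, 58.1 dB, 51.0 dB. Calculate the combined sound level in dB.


Formula: L_total = 10 * log10( sum(10^(Li/10)) )
  Source 1: 10^(54.3/10) = 269153.4804
  Source 2: 10^(58.1/10) = 645654.229
  Source 3: 10^(51.0/10) = 125892.5412
Sum of linear values = 1040700.2506
L_total = 10 * log10(1040700.2506) = 60.17

60.17 dB


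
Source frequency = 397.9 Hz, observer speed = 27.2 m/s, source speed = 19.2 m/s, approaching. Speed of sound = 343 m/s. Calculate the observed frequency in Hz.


Given values:
  f_s = 397.9 Hz, v_o = 27.2 m/s, v_s = 19.2 m/s
  Direction: approaching
Formula: f_o = f_s * (c + v_o) / (c - v_s)
Numerator: c + v_o = 343 + 27.2 = 370.2
Denominator: c - v_s = 343 - 19.2 = 323.8
f_o = 397.9 * 370.2 / 323.8 = 454.92

454.92 Hz


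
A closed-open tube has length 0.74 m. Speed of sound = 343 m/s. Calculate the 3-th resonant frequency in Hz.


Given values:
  Tube type: closed-open, L = 0.74 m, c = 343 m/s, n = 3
Formula: f_n = (2n - 1) * c / (4 * L)
Compute 2n - 1 = 2*3 - 1 = 5
Compute 4 * L = 4 * 0.74 = 2.96
f = 5 * 343 / 2.96
f = 579.39

579.39 Hz


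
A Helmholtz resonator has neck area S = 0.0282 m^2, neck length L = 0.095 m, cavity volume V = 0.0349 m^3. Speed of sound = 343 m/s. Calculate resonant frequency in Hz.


Given values:
  S = 0.0282 m^2, L = 0.095 m, V = 0.0349 m^3, c = 343 m/s
Formula: f = (c / (2*pi)) * sqrt(S / (V * L))
Compute V * L = 0.0349 * 0.095 = 0.0033155
Compute S / (V * L) = 0.0282 / 0.0033155 = 8.5055
Compute sqrt(8.5055) = 2.916419
Compute c / (2*pi) = 343 / 6.283185 = 54.590148
f = 54.590148 * 2.916419 = 159.21

159.21 Hz


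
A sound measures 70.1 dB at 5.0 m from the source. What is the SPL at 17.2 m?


Given values:
  SPL1 = 70.1 dB, r1 = 5.0 m, r2 = 17.2 m
Formula: SPL2 = SPL1 - 20 * log10(r2 / r1)
Compute ratio: r2 / r1 = 17.2 / 5.0 = 3.44
Compute log10: log10(3.44) = 0.536558
Compute drop: 20 * 0.536558 = 10.7312
SPL2 = 70.1 - 10.7312 = 59.37

59.37 dB


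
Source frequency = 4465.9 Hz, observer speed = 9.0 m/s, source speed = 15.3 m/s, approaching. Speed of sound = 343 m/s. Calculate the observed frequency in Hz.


Given values:
  f_s = 4465.9 Hz, v_o = 9.0 m/s, v_s = 15.3 m/s
  Direction: approaching
Formula: f_o = f_s * (c + v_o) / (c - v_s)
Numerator: c + v_o = 343 + 9.0 = 352.0
Denominator: c - v_s = 343 - 15.3 = 327.7
f_o = 4465.9 * 352.0 / 327.7 = 4797.06

4797.06 Hz


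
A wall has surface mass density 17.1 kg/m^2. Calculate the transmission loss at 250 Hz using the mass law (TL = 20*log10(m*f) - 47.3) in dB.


Given values:
  m = 17.1 kg/m^2, f = 250 Hz
Formula: TL = 20 * log10(m * f) - 47.3
Compute m * f = 17.1 * 250 = 4275.0
Compute log10(4275.0) = 3.630936
Compute 20 * 3.630936 = 72.6187
TL = 72.6187 - 47.3 = 25.32

25.32 dB


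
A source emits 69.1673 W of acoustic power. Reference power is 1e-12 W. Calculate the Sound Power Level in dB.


Given values:
  W = 69.1673 W
  W_ref = 1e-12 W
Formula: SWL = 10 * log10(W / W_ref)
Compute ratio: W / W_ref = 69167300000000
Compute log10: log10(69167300000000) = 13.839901
Multiply: SWL = 10 * 13.839901 = 138.4

138.4 dB


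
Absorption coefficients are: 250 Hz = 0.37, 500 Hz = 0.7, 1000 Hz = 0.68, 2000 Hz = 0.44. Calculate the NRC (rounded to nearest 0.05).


Given values:
  a_250 = 0.37, a_500 = 0.7
  a_1000 = 0.68, a_2000 = 0.44
Formula: NRC = (a250 + a500 + a1000 + a2000) / 4
Sum = 0.37 + 0.7 + 0.68 + 0.44 = 2.19
NRC = 2.19 / 4 = 0.5475
Rounded to nearest 0.05: 0.55

0.55


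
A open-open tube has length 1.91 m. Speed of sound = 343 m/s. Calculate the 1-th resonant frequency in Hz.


Given values:
  Tube type: open-open, L = 1.91 m, c = 343 m/s, n = 1
Formula: f_n = n * c / (2 * L)
Compute 2 * L = 2 * 1.91 = 3.82
f = 1 * 343 / 3.82
f = 89.79

89.79 Hz


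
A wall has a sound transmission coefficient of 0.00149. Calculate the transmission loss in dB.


Given values:
  tau = 0.00149
Formula: TL = 10 * log10(1 / tau)
Compute 1 / tau = 1 / 0.00149 = 671.1409
Compute log10(671.1409) = 2.826814
TL = 10 * 2.826814 = 28.27

28.27 dB


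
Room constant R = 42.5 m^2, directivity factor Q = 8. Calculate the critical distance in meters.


Given values:
  R = 42.5 m^2, Q = 8
Formula: d_c = 0.141 * sqrt(Q * R)
Compute Q * R = 8 * 42.5 = 340.0
Compute sqrt(340.0) = 18.4391
d_c = 0.141 * 18.4391 = 2.6

2.6 m


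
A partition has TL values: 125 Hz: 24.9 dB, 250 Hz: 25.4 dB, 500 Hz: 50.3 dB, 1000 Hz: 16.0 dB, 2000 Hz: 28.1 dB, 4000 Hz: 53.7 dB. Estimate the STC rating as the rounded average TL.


Given TL values at each frequency:
  125 Hz: 24.9 dB
  250 Hz: 25.4 dB
  500 Hz: 50.3 dB
  1000 Hz: 16.0 dB
  2000 Hz: 28.1 dB
  4000 Hz: 53.7 dB
Formula: STC ~ round(average of TL values)
Sum = 24.9 + 25.4 + 50.3 + 16.0 + 28.1 + 53.7 = 198.4
Average = 198.4 / 6 = 33.07
Rounded: 33

33


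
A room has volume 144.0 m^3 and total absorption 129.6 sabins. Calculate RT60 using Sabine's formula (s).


Given values:
  V = 144.0 m^3
  A = 129.6 sabins
Formula: RT60 = 0.161 * V / A
Numerator: 0.161 * 144.0 = 23.184
RT60 = 23.184 / 129.6 = 0.179

0.179 s


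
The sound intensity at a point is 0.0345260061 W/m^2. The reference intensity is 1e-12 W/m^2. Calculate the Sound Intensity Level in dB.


Given values:
  I = 0.0345260061 W/m^2
  I_ref = 1e-12 W/m^2
Formula: SIL = 10 * log10(I / I_ref)
Compute ratio: I / I_ref = 34526006100
Compute log10: log10(34526006100) = 10.538146
Multiply: SIL = 10 * 10.538146 = 105.38

105.38 dB


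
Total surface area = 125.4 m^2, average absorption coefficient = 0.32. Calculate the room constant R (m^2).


Given values:
  S = 125.4 m^2, alpha = 0.32
Formula: R = S * alpha / (1 - alpha)
Numerator: 125.4 * 0.32 = 40.128
Denominator: 1 - 0.32 = 0.68
R = 40.128 / 0.68 = 59.01

59.01 m^2


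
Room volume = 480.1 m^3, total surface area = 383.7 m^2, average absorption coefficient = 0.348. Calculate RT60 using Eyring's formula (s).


Given values:
  V = 480.1 m^3, S = 383.7 m^2, alpha = 0.348
Formula: RT60 = 0.161 * V / (-S * ln(1 - alpha))
Compute ln(1 - 0.348) = ln(0.652) = -0.427711
Denominator: -383.7 * -0.427711 = 164.1127
Numerator: 0.161 * 480.1 = 77.2961
RT60 = 77.2961 / 164.1127 = 0.471

0.471 s


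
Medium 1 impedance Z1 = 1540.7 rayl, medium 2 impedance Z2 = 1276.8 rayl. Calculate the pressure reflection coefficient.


Given values:
  Z1 = 1540.7 rayl, Z2 = 1276.8 rayl
Formula: R = (Z2 - Z1) / (Z2 + Z1)
Numerator: Z2 - Z1 = 1276.8 - 1540.7 = -263.9
Denominator: Z2 + Z1 = 1276.8 + 1540.7 = 2817.5
R = -263.9 / 2817.5 = -0.0937

-0.0937


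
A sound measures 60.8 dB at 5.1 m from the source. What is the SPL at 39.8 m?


Given values:
  SPL1 = 60.8 dB, r1 = 5.1 m, r2 = 39.8 m
Formula: SPL2 = SPL1 - 20 * log10(r2 / r1)
Compute ratio: r2 / r1 = 39.8 / 5.1 = 7.8039
Compute log10: log10(7.8039) = 0.892312
Compute drop: 20 * 0.892312 = 17.8462
SPL2 = 60.8 - 17.8462 = 42.95

42.95 dB
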